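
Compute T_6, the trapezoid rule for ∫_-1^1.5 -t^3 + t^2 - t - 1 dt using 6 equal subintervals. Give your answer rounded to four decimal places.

-2.6642

Δt = (1.5 − (-1))/6 = 5/12.
f(-1) = 2, f(-7/12) = 211/1728, f(-1/6) = -173/216, f(0.25) = -1.203125, f(2/3) = -41/27, f(13/12) = -3769/1728, f(1.5) = -3.625.
T_6 = (Δt/2)·[f(t_0) + 2f(t_1) + ... + 2f(t_{5}) + f(t_6)].
Sum ≈ -2.6642.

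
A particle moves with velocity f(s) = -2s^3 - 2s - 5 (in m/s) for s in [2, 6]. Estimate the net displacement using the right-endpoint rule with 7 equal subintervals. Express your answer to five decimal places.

Δs = (6 − 2)/7 = 4/7.
Right endpoints: 18/7, 22/7, 26/7, 30/7, 34/7, 38/7, 6.
f(18/7) = -15143/343, f(22/7) = -25167/343, f(26/7) = -39415/343, f(30/7) = -58655/343, f(34/7) = -83655/343, f(38/7) = -115183/343, f(6) = -449.
Sum = Δs · [f(18/7) + f(22/7) + f(26/7) + ...].
Sum ≈ -818.36735.

-818.36735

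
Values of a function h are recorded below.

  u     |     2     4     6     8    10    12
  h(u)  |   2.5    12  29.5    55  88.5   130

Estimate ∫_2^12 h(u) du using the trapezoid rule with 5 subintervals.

502.5

Δu = 2.
T_5 = (2/2)·[2.5 + 2·12 + 2·29.5 + 2·55 + 2·88.5 + 130] = 502.5.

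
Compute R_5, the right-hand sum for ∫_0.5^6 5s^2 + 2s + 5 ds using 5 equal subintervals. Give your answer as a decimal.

Δs = (6 − 0.5)/5 = 1.1.
Right endpoints: 1.6, 2.7, 3.8, 4.9, 6.
f(1.6) = 21, f(2.7) = 46.85, f(3.8) = 84.8, f(4.9) = 134.85, f(6) = 197.
Sum = Δs · [f(1.6) + f(2.7) + f(3.8) + f(4.9) + f(6)].
Sum = 532.95.

532.95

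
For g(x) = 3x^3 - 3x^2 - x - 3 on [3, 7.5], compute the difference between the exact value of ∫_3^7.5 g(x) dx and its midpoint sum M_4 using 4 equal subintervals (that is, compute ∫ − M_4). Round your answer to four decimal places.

Exact integral: ∫_3^7.5 g(x) dx = 1880.296875.
M_4 ≈ 1859.295410.
Error ≈ 1880.296875 − 1859.295410 ≈ 21.0015.

21.0015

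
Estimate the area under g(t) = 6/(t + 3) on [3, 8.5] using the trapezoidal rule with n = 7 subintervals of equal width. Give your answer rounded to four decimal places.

Δt = (8.5 − 3)/7 = 11/14.
g(3) = 1, g(53/14) = 84/95, g(32/7) = 42/53, g(75/14) = 28/39, g(43/7) = 0.65625, g(97/14) = 84/139, g(54/7) = 0.56, g(8.5) = 12/23.
T_7 = (Δt/2)·[g(t_0) + 2g(t_1) + ... + 2g(t_{6}) + g(t_7)].
Sum ≈ 3.9098.

3.9098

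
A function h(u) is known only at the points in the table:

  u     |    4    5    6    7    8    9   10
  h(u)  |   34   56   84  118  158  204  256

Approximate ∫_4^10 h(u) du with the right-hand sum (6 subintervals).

Δu = 1.
Sum = 1·[56 + 84 + 118 + 158 + 204 + 256] = 876.

876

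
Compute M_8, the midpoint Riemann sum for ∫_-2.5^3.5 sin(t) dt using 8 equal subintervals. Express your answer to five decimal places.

Δt = (3.5 − (-2.5))/8 = 0.75.
Midpoints: -2.125, -1.375, -0.625, 0.125, 0.875, 1.625, 2.375, 3.125.
f(-2.125) ≈ -0.85032, f(-1.375) ≈ -0.98089, f(-0.625) ≈ -0.58510, f(0.125) ≈ 0.12467, f(0.875) ≈ 0.76754, f(1.625) ≈ 0.99853, f(2.375) ≈ 0.69369, f(3.125) ≈ 0.01659.
Sum = Δt · [f(-2.125) + f(-1.375) + f(-0.625) + ...].
Sum ≈ 0.13854.

0.13854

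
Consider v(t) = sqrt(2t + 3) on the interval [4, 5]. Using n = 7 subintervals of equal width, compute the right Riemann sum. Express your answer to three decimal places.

3.484

Δt = (5 − 4)/7 = 1/7.
Right endpoints: 29/7, 30/7, 31/7, 32/7, 33/7, 34/7, 5.
v(29/7) ≈ 3.359, v(30/7) ≈ 3.402, v(31/7) ≈ 3.443, v(32/7) ≈ 3.485, v(33/7) ≈ 3.525, v(34/7) ≈ 3.566, v(5) ≈ 3.606.
Sum = Δt · [v(29/7) + v(30/7) + v(31/7) + ...].
Sum ≈ 3.484.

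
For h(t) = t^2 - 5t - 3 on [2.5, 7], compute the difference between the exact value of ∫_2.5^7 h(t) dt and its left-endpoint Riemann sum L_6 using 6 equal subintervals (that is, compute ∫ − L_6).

7.171875

Exact integral: ∫_2.5^7 h(t) dt = -11.25.
L_6 = -18.421875.
Error = -11.25 − (-18.421875) = 7.171875.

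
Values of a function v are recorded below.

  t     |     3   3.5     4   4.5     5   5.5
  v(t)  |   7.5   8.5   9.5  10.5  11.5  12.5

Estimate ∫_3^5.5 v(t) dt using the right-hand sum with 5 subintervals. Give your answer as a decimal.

26.25

Δt = 0.5.
Sum = 0.5·[8.5 + 9.5 + 10.5 + 11.5 + 12.5] = 26.25.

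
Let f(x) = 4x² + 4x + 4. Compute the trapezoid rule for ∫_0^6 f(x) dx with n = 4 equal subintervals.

393

Δx = (6 − 0)/4 = 1.5.
f(0) = 4, f(1.5) = 19, f(3) = 52, f(4.5) = 103, f(6) = 172.
T_4 = (Δx/2)·[f(x_0) + 2f(x_1) + 2f(x_2) + 2f(x_3) + f(x_4)].
Sum = 393.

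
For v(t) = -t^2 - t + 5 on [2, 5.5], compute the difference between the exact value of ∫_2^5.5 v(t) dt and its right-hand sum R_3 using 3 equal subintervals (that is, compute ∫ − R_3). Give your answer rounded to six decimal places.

Exact integral: ∫_2^5.5 v(t) dt ≈ -48.41666667.
R_3 ≈ -66.56481481.
Error ≈ -48.41666667 − (-66.56481481) ≈ 18.148148.

18.148148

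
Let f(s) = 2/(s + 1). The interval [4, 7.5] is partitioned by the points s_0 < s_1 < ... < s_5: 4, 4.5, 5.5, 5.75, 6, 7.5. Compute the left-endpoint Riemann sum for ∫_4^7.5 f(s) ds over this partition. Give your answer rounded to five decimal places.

Subinterval widths: 0.5, 1, 0.25, 0.25, 1.5.
Left endpoints: 4, 4.5, 5.5, 5.75, 6.
f(4) = 0.4, f(4.5) = 4/11, f(5.5) = 4/13, f(5.75) = 8/27, f(6) = 2/7.
Sum = Σ Δs_i · f(s_i).
Sum ≈ 1.14320.

1.14320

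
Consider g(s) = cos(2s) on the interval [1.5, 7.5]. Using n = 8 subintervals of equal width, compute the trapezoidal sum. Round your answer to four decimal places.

Δs = (7.5 − 1.5)/8 = 0.75.
g(1.5) ≈ -0.9900, g(2.25) ≈ -0.2108, g(3) ≈ 0.9602, g(3.75) ≈ 0.3466, g(4.5) ≈ -0.9111, g(5.25) ≈ -0.4755, g(6) ≈ 0.8439, g(6.75) ≈ 0.5949, g(7.5) ≈ -0.7597.
T_8 = (Δs/2)·[g(s_0) + 2g(s_1) + ... + 2g(s_{7}) + g(s_8)].
Sum ≈ 0.2050.

0.2050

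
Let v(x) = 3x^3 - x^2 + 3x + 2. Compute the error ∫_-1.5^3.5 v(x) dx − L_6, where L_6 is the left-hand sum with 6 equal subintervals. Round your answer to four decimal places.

Exact integral: ∫_-1.5^3.5 v(x) dx ≈ 118.333333.
L_6 ≈ 63.067130.
Error ≈ 118.333333 − 63.067130 ≈ 55.2662.

55.2662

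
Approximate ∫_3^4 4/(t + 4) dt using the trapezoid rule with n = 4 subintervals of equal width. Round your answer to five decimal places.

0.53423

Δt = (4 − 3)/4 = 0.25.
f(3) = 4/7, f(3.25) = 16/29, f(3.5) = 8/15, f(3.75) = 16/31, f(4) = 0.5.
T_4 = (Δt/2)·[f(t_0) + 2f(t_1) + 2f(t_2) + 2f(t_3) + f(t_4)].
Sum ≈ 0.53423.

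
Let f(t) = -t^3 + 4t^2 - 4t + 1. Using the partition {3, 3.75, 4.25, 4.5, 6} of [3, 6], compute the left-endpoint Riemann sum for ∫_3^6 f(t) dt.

Subinterval widths: 0.75, 0.5, 0.25, 1.5.
Left endpoints: 3, 3.75, 4.25, 4.5.
f(3) = -2, f(3.75) = -10.484375, f(4.25) = -20.515625, f(4.5) = -27.125.
Sum = Σ Δt_i · f(t_i).
Sum = -52.55859375.

-52.55859375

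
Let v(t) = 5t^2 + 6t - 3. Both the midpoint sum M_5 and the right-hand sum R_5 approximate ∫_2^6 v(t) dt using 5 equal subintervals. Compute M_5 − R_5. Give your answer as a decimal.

-76.8

M_5 = 429.6.
R_5 = 506.4.
M_5 − R_5 = -76.8.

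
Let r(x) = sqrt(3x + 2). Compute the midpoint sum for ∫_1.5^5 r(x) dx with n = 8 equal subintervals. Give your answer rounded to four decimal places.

11.8953

Δx = (5 − 1.5)/8 = 0.4375.
Midpoints: 1.71875, 2.15625, 2.59375, 3.03125, 3.46875, 3.90625, 4.34375, 4.78125.
r(1.71875) ≈ 2.6751, r(2.15625) ≈ 2.9101, r(2.59375) ≈ 3.1275, r(3.03125) ≈ 3.3307, r(3.46875) ≈ 3.5223, r(3.90625) ≈ 3.7039, r(4.34375) ≈ 3.8770, r(4.78125) ≈ 4.0427.
Sum = Δx · [r(1.71875) + r(2.15625) + r(2.59375) + ...].
Sum ≈ 11.8953.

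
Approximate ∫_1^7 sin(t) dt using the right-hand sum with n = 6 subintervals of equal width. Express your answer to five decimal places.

-0.28774

Δt = (7 − 1)/6 = 1.
Right endpoints: 2, 3, 4, 5, 6, 7.
f(2) ≈ 0.90930, f(3) ≈ 0.14112, f(4) ≈ -0.75680, f(5) ≈ -0.95892, f(6) ≈ -0.27942, f(7) ≈ 0.65699.
Sum = Δt · [f(2) + f(3) + f(4) + ...].
Sum ≈ -0.28774.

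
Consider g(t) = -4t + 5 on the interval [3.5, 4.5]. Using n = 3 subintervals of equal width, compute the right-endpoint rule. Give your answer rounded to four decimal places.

-11.6667

Δt = (4.5 − 3.5)/3 = 1/3.
Right endpoints: 23/6, 25/6, 4.5.
g(23/6) = -31/3, g(25/6) = -35/3, g(4.5) = -13.
Sum = Δt · [g(23/6) + g(25/6) + g(4.5)].
Sum ≈ -11.6667.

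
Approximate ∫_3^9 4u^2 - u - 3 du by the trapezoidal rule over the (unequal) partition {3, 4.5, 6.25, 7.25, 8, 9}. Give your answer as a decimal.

889.4375

Subinterval widths: 1.5, 1.75, 1, 0.75, 1.
f(3) = 30, f(4.5) = 73.5, f(6.25) = 147, f(7.25) = 200, f(8) = 245, f(9) = 312.
On each subinterval the trapezoid contributes (Δu_i/2)·[f(u_{i-1}) + f(u_i)].
Sum = 889.4375.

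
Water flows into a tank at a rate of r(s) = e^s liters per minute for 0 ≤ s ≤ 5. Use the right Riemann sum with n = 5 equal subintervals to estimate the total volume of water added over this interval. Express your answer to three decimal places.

Δs = (5 − 0)/5 = 1.
Right endpoints: 1, 2, 3, 4, 5.
r(1) ≈ 2.718, r(2) ≈ 7.389, r(3) ≈ 20.086, r(4) ≈ 54.598, r(5) ≈ 148.413.
Sum = Δs · [r(1) + r(2) + r(3) + r(4) + r(5)].
Sum ≈ 233.204.

233.204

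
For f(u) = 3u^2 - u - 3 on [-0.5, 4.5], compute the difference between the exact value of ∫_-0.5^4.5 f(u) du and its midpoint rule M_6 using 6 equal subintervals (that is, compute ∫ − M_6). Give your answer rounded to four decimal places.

0.8681

Exact integral: ∫_-0.5^4.5 f(u) du = 66.25.
M_6 ≈ 65.381944.
Error ≈ 66.25 − 65.381944 ≈ 0.8681.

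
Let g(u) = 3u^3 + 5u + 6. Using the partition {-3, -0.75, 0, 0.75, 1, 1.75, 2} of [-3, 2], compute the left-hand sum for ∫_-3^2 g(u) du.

-176.30078125

Subinterval widths: 2.25, 0.75, 0.75, 0.25, 0.75, 0.25.
Left endpoints: -3, -0.75, 0, 0.75, 1, 1.75.
g(-3) = -90, g(-0.75) = 0.984375, g(0) = 6, g(0.75) = 11.015625, g(1) = 14, g(1.75) = 30.828125.
Sum = Σ Δu_i · g(u_i).
Sum = -176.30078125.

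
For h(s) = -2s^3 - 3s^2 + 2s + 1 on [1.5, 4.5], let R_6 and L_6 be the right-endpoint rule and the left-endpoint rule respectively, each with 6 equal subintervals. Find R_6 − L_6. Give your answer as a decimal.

R_6 = -327.75.
L_6 = -216.
R_6 − L_6 = -111.75.

-111.75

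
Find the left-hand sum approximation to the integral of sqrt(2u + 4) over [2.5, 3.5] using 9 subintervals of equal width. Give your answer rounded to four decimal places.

Δu = (3.5 − 2.5)/9 = 1/9.
Left endpoints: 2.5, 47/18, 49/18, 17/6, 53/18, 55/18, 19/6, 59/18, 61/18.
f(2.5) ≈ 3.0000, f(47/18) ≈ 3.0368, f(49/18) ≈ 3.0732, f(17/6) ≈ 3.1091, f(53/18) ≈ 3.1447, f(55/18) ≈ 3.1798, f(19/6) ≈ 3.2146, f(59/18) ≈ 3.2489, f(61/18) ≈ 3.2830.
Sum = Δu · [f(2.5) + f(47/18) + f(49/18) + ...].
Sum ≈ 3.1433.

3.1433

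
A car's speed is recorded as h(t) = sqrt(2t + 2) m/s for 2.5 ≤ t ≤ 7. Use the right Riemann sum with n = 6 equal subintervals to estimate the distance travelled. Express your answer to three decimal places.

15.662

Δt = (7 − 2.5)/6 = 0.75.
Right endpoints: 3.25, 4, 4.75, 5.5, 6.25, 7.
h(3.25) ≈ 2.915, h(4) ≈ 3.162, h(4.75) ≈ 3.391, h(5.5) ≈ 3.606, h(6.25) ≈ 3.808, h(7) ≈ 4.000.
Sum = Δt · [h(3.25) + h(4) + h(4.75) + ...].
Sum ≈ 15.662.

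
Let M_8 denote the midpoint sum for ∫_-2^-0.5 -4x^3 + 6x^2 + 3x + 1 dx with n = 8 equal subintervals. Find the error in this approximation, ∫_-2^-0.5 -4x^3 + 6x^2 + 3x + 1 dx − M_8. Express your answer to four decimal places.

Exact integral: ∫_-2^-0.5 f(x) dx = 27.5625.
M_8 ≈ 27.470215.
Error ≈ 27.5625 − 27.470215 ≈ 0.0923.

0.0923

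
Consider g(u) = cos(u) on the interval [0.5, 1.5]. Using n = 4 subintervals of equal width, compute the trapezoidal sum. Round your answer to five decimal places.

0.51537

Δu = (1.5 − 0.5)/4 = 0.25.
g(0.5) ≈ 0.87758, g(0.75) ≈ 0.73169, g(1) ≈ 0.54030, g(1.25) ≈ 0.31532, g(1.5) ≈ 0.07074.
T_4 = (Δu/2)·[g(u_0) + 2g(u_1) + 2g(u_2) + 2g(u_3) + g(u_4)].
Sum ≈ 0.51537.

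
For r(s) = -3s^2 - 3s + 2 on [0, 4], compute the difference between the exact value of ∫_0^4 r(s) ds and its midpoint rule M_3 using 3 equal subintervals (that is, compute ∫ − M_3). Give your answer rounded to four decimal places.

Exact integral: ∫_0^4 r(s) ds = -80.
M_3 ≈ -78.222222.
Error ≈ -80 − (-78.222222) ≈ -1.7778.

-1.7778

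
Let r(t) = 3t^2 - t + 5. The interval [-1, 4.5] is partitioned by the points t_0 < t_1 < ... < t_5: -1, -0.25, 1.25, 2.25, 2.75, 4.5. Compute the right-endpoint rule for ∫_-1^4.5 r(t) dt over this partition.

154.328125

Subinterval widths: 0.75, 1.5, 1, 0.5, 1.75.
Right endpoints: -0.25, 1.25, 2.25, 2.75, 4.5.
r(-0.25) = 5.4375, r(1.25) = 8.4375, r(2.25) = 17.9375, r(2.75) = 24.9375, r(4.5) = 61.25.
Sum = Σ Δt_i · r(t_i).
Sum = 154.328125.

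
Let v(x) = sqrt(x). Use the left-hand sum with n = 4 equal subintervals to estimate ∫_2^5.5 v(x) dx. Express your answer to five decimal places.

Δx = (5.5 − 2)/4 = 0.875.
Left endpoints: 2, 2.875, 3.75, 4.625.
v(2) ≈ 1.41421, v(2.875) ≈ 1.69558, v(3.75) ≈ 1.93649, v(4.625) ≈ 2.15058.
Sum = Δx · [v(2) + v(2.875) + v(3.75) + v(4.625)].
Sum ≈ 6.29726.

6.29726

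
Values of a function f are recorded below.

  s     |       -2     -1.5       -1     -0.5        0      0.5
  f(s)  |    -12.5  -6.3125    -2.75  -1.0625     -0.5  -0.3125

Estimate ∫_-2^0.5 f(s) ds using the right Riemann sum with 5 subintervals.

Δs = 0.5.
Sum = 0.5·[(-6.3125) + (-2.75) + (-1.0625) + (-0.5) + (-0.3125)] = -5.46875.

-5.46875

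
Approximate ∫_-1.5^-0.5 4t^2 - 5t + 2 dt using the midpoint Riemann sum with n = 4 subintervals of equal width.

Δt = (-0.5 − (-1.5))/4 = 0.25.
Midpoints: -1.375, -1.125, -0.875, -0.625.
f(-1.375) = 16.4375, f(-1.125) = 12.6875, f(-0.875) = 9.4375, f(-0.625) = 6.6875.
Sum = Δt · [f(-1.375) + f(-1.125) + f(-0.875) + f(-0.625)].
Sum = 11.3125.

11.3125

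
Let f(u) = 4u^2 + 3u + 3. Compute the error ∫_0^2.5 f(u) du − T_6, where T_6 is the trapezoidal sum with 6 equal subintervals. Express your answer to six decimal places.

-0.289352

Exact integral: ∫_0^2.5 f(u) du ≈ 37.70833333.
T_6 ≈ 37.99768519.
Error ≈ 37.70833333 − 37.99768519 ≈ -0.289352.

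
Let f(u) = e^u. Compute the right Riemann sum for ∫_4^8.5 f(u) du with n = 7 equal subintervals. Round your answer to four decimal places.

6588.6051

Δu = (8.5 − 4)/7 = 9/14.
Right endpoints: 65/14, 37/7, 83/14, 46/7, 101/14, 55/7, 8.5.
f(65/14) ≈ 103.8406, f(37/7) ≈ 197.4952, f(83/14) ≈ 375.6175, f(46/7) ≈ 714.3897, f(101/14) ≈ 1358.7028, f(55/7) ≈ 2584.1266, f(8.5) ≈ 4914.7688.
Sum = Δu · [f(65/14) + f(37/7) + f(83/14) + ...].
Sum ≈ 6588.6051.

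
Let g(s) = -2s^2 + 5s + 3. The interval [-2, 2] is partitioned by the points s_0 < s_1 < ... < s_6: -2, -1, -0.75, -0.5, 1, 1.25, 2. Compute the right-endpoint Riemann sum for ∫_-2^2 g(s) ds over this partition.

9.8125

Subinterval widths: 1, 0.25, 0.25, 1.5, 0.25, 0.75.
Right endpoints: -1, -0.75, -0.5, 1, 1.25, 2.
g(-1) = -4, g(-0.75) = -1.875, g(-0.5) = 0, g(1) = 6, g(1.25) = 6.125, g(2) = 5.
Sum = Σ Δs_i · g(s_i).
Sum = 9.8125.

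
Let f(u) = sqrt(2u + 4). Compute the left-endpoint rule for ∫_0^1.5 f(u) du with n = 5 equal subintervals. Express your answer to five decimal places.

Δu = (1.5 − 0)/5 = 0.3.
Left endpoints: 0, 0.3, 0.6, 0.9, 1.2.
f(0) ≈ 2.00000, f(0.3) ≈ 2.14476, f(0.6) ≈ 2.28035, f(0.9) ≈ 2.40832, f(1.2) ≈ 2.52982.
Sum = Δu · [f(0) + f(0.3) + f(0.6) + f(0.9) + f(1.2)].
Sum ≈ 3.40898.

3.40898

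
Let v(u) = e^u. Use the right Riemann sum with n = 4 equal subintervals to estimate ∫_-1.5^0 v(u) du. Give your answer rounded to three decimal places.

Δu = (0 − (-1.5))/4 = 0.375.
Right endpoints: -1.125, -0.75, -0.375, 0.
v(-1.125) ≈ 0.325, v(-0.75) ≈ 0.472, v(-0.375) ≈ 0.687, v(0) ≈ 1.000.
Sum = Δu · [v(-1.125) + v(-0.75) + v(-0.375) + v(0)].
Sum ≈ 0.932.

0.932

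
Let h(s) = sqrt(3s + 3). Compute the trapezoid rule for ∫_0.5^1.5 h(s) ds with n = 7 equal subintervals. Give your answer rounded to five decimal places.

2.44276

Δs = (1.5 − 0.5)/7 = 1/7.
h(0.5) ≈ 2.12132, h(9/14) ≈ 2.22004, h(11/14) ≈ 2.31455, h(13/14) ≈ 2.40535, h(15/14) ≈ 2.49285, h(17/14) ≈ 2.57737, h(19/14) ≈ 2.65922, h(1.5) ≈ 2.73861.
T_7 = (Δs/2)·[h(s_0) + 2h(s_1) + ... + 2h(s_{6}) + h(s_7)].
Sum ≈ 2.44276.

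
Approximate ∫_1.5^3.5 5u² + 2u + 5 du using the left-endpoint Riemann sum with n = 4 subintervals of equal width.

Δu = (3.5 − 1.5)/4 = 0.5.
Left endpoints: 1.5, 2, 2.5, 3.
f(1.5) = 19.25, f(2) = 29, f(2.5) = 41.25, f(3) = 56.
Sum = Δu · [f(1.5) + f(2) + f(2.5) + f(3)].
Sum = 72.75.

72.75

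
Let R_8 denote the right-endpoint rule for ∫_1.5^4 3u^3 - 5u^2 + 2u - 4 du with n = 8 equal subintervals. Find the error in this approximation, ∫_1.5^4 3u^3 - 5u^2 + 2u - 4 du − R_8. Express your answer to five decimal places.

-19.26066

Exact integral: ∫_1.5^4 f(u) du ≈ 90.9114583.
R_8 ≈ 110.1721191.
Error ≈ 90.9114583 − 110.1721191 ≈ -19.26066.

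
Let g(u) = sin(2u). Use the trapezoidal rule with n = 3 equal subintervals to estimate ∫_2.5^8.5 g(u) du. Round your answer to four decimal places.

Δu = (8.5 − 2.5)/3 = 2.
g(2.5) ≈ -0.9589, g(4.5) ≈ 0.4121, g(6.5) ≈ 0.4202, g(8.5) ≈ -0.9614.
T_3 = (Δu/2)·[g(u_0) + 2g(u_1) + 2g(u_2) + g(u_3)].
Sum ≈ -0.2558.

-0.2558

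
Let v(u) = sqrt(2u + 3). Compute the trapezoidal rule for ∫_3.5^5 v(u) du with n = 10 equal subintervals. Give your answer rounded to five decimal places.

5.08306

Δu = (5 − 3.5)/10 = 0.15.
v(3.5) ≈ 3.16228, v(3.65) ≈ 3.20936, v(3.8) ≈ 3.25576, v(3.95) ≈ 3.30151, v(4.1) ≈ 3.34664, v(4.25) ≈ 3.39116, v(4.4) ≈ 3.43511, v(4.55) ≈ 3.47851, v(4.7) ≈ 3.52136, v(4.85) ≈ 3.56371, v(5) ≈ 3.60555.
T_10 = (Δu/2)·[v(u_0) + 2v(u_1) + ... + 2v(u_{9}) + v(u_10)].
Sum ≈ 5.08306.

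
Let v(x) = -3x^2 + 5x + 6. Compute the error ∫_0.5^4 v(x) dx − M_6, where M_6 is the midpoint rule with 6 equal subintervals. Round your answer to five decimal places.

-0.29774

Exact integral: ∫_0.5^4 v(x) dx = -3.5.
M_6 ≈ -3.2022569.
Error ≈ -3.5 − (-3.2022569) ≈ -0.29774.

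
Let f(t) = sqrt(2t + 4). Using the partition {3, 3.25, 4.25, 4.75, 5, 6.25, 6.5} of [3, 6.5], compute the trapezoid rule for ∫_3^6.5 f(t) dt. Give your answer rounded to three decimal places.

12.818

Subinterval widths: 0.25, 1, 0.5, 0.25, 1.25, 0.25.
f(3) ≈ 3.162, f(3.25) ≈ 3.240, f(4.25) ≈ 3.536, f(4.75) ≈ 3.674, f(5) ≈ 3.742, f(6.25) ≈ 4.062, f(6.5) ≈ 4.123.
On each subinterval the trapezoid contributes (Δt_i/2)·[f(t_{i-1}) + f(t_i)].
Sum ≈ 12.818.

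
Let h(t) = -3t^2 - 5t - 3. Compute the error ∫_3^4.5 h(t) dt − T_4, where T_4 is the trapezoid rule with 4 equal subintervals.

Exact integral: ∫_3^4.5 h(t) dt = -96.75.
T_4 = -96.85546875.
Error = -96.75 − (-96.85546875) = 0.10546875.

0.10546875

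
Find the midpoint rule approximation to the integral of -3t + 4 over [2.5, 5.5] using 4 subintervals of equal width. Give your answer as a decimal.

Δt = (5.5 − 2.5)/4 = 0.75.
Midpoints: 2.875, 3.625, 4.375, 5.125.
f(2.875) = -4.625, f(3.625) = -6.875, f(4.375) = -9.125, f(5.125) = -11.375.
Sum = Δt · [f(2.875) + f(3.625) + f(4.375) + f(5.125)].
Sum = -24.

-24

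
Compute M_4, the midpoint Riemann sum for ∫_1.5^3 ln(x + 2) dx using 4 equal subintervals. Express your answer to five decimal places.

2.16302

Δx = (3 − 1.5)/4 = 0.375.
Midpoints: 1.6875, 2.0625, 2.4375, 2.8125.
f(1.6875) ≈ 1.30495, f(2.0625) ≈ 1.40180, f(2.4375) ≈ 1.49009, f(2.8125) ≈ 1.57122.
Sum = Δx · [f(1.6875) + f(2.0625) + f(2.4375) + f(2.8125)].
Sum ≈ 2.16302.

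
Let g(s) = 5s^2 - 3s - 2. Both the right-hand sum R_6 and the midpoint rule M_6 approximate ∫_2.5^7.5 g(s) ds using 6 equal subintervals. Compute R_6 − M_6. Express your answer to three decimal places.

R_6 ≈ 692.89352.
M_6 ≈ 590.63657.
R_6 − M_6 ≈ 102.257.

102.257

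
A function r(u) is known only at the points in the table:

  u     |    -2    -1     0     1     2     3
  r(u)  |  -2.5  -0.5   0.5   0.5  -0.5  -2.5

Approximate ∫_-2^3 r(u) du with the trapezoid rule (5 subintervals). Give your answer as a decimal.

-2.5

Δu = 1.
T_5 = (1/2)·[(-2.5) + 2·(-0.5) + 2·0.5 + 2·0.5 + 2·(-0.5) + (-2.5)] = -2.5.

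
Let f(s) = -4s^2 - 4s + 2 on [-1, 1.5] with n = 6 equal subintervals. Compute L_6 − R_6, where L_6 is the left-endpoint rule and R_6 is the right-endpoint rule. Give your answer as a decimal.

6.25

L_6 ≈ -0.4976852.
R_6 ≈ -6.7476852.
L_6 − R_6 = 6.25.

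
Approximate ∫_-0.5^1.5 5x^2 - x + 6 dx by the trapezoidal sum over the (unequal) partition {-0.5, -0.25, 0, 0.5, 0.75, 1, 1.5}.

Subinterval widths: 0.25, 0.25, 0.5, 0.25, 0.25, 0.5.
f(-0.5) = 7.75, f(-0.25) = 6.5625, f(0) = 6, f(0.5) = 6.75, f(0.75) = 8.0625, f(1) = 10, f(1.5) = 15.75.
On each subinterval the trapezoid contributes (Δx_i/2)·[f(x_{i-1}) + f(x_i)].
Sum = 17.09375.

17.09375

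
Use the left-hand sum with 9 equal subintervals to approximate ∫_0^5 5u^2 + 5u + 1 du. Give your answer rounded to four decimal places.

235.4527

Δu = (5 − 0)/9 = 5/9.
Left endpoints: 0, 5/9, 10/9, 5/3, 20/9, 25/9, 10/3, 35/9, 40/9.
f(0) = 1, f(5/9) = 431/81, f(10/9) = 1031/81, f(5/3) = 209/9, f(20/9) = 2981/81, f(25/9) = 4331/81, f(10/3) = 659/9, f(35/9) = 7781/81, f(40/9) = 9881/81.
Sum = Δu · [f(0) + f(5/9) + f(10/9) + ...].
Sum ≈ 235.4527.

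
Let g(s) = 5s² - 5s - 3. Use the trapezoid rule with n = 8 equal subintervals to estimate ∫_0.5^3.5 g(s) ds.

Δs = (3.5 − 0.5)/8 = 0.375.
g(0.5) = -4.25, g(0.875) = -3.546875, g(1.25) = -1.4375, g(1.625) = 2.078125, g(2) = 7, g(2.375) = 13.328125, g(2.75) = 21.0625, g(3.125) = 30.203125, g(3.5) = 40.75.
T_8 = (Δs/2)·[g(s_0) + 2g(s_1) + ... + 2g(s_{7}) + g(s_8)].
Sum = 32.6015625.

32.6015625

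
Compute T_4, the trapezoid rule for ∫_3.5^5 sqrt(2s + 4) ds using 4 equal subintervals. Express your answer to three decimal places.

Δs = (5 − 3.5)/4 = 0.375.
f(3.5) ≈ 3.317, f(3.875) ≈ 3.428, f(4.25) ≈ 3.536, f(4.625) ≈ 3.640, f(5) ≈ 3.742.
T_4 = (Δs/2)·[f(s_0) + 2f(s_1) + 2f(s_2) + 2f(s_3) + f(s_4)].
Sum ≈ 5.300.

5.300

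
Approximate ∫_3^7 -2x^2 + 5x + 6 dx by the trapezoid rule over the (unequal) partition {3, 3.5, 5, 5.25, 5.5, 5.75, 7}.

-88.5

Subinterval widths: 0.5, 1.5, 0.25, 0.25, 0.25, 1.25.
f(3) = 3, f(3.5) = -1, f(5) = -19, f(5.25) = -22.875, f(5.5) = -27, f(5.75) = -31.375, f(7) = -57.
On each subinterval the trapezoid contributes (Δx_i/2)·[f(x_{i-1}) + f(x_i)].
Sum = -88.5.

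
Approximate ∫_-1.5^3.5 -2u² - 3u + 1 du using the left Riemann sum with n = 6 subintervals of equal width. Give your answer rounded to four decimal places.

-27.4074

Δu = (3.5 − (-1.5))/6 = 5/6.
Left endpoints: -1.5, -2/3, 1/6, 1, 11/6, 8/3.
f(-1.5) = 1, f(-2/3) = 19/9, f(1/6) = 4/9, f(1) = -4, f(11/6) = -101/9, f(8/3) = -191/9.
Sum = Δu · [f(-1.5) + f(-2/3) + f(1/6) + ...].
Sum ≈ -27.4074.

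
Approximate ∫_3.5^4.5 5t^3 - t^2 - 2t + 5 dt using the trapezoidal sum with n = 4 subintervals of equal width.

306.53125

Δt = (4.5 − 3.5)/4 = 0.25.
f(3.5) = 200.125, f(3.75) = 247.109375, f(4) = 301, f(4.25) = 362.265625, f(4.5) = 431.375.
T_4 = (Δt/2)·[f(t_0) + 2f(t_1) + 2f(t_2) + 2f(t_3) + f(t_4)].
Sum = 306.53125.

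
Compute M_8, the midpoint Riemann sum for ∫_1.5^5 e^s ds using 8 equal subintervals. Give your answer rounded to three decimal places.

142.790

Δs = (5 − 1.5)/8 = 0.4375.
Midpoints: 1.71875, 2.15625, 2.59375, 3.03125, 3.46875, 3.90625, 4.34375, 4.78125.
f(1.71875) ≈ 5.578, f(2.15625) ≈ 8.639, f(2.59375) ≈ 13.380, f(3.03125) ≈ 20.723, f(3.46875) ≈ 32.097, f(3.90625) ≈ 49.712, f(4.34375) ≈ 76.996, f(4.78125) ≈ 119.253.
Sum = Δs · [f(1.71875) + f(2.15625) + f(2.59375) + ...].
Sum ≈ 142.790.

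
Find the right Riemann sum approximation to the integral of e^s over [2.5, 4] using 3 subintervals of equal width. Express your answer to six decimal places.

Δs = (4 − 2.5)/3 = 0.5.
Right endpoints: 3, 3.5, 4.
f(3) ≈ 20.085537, f(3.5) ≈ 33.115452, f(4) ≈ 54.598150.
Sum = Δs · [f(3) + f(3.5) + f(4)].
Sum ≈ 53.899569.

53.899569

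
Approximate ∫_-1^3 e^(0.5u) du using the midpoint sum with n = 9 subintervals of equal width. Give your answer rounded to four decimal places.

Δu = (3 − (-1))/9 = 4/9.
Midpoints: -7/9, -1/3, 1/9, 5/9, 1, 13/9, 17/9, 7/3, 25/9.
f(-7/9) ≈ 0.6778, f(-1/3) ≈ 0.8465, f(1/9) ≈ 1.0571, f(5/9) ≈ 1.3202, f(1) ≈ 1.6487, f(13/9) ≈ 2.0590, f(17/9) ≈ 2.5714, f(7/3) ≈ 3.2113, f(25/9) ≈ 4.0104.
Sum = Δu · [f(-7/9) + f(-1/3) + f(1/9) + ...].
Sum ≈ 7.7344.

7.7344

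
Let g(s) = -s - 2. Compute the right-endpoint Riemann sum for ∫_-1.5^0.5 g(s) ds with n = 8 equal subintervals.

-3.25

Δs = (0.5 − (-1.5))/8 = 0.25.
Right endpoints: -1.25, -1, -0.75, -0.5, -0.25, 0, 0.25, 0.5.
g(-1.25) = -0.75, g(-1) = -1, g(-0.75) = -1.25, g(-0.5) = -1.5, g(-0.25) = -1.75, g(0) = -2, g(0.25) = -2.25, g(0.5) = -2.5.
Sum = Δs · [g(-1.25) + g(-1) + g(-0.75) + ...].
Sum = -3.25.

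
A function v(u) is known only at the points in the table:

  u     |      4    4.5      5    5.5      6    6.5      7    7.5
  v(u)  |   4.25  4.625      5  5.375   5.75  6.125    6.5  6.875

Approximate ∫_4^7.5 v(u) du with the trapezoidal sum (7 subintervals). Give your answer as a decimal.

19.46875

Δu = 0.5.
T_7 = (0.5/2)·[4.25 + 2·4.625 + 2·5 + 2·5.375 + 2·5.75 + 2·6.125 + 2·6.5 + 6.875] = 19.46875.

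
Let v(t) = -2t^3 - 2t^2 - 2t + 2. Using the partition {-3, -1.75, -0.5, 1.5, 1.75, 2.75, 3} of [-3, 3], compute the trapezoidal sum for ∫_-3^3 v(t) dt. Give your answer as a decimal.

Subinterval widths: 1.25, 1.25, 2, 0.25, 1, 0.25.
v(-3) = 44, v(-1.75) = 10.09375, v(-0.5) = 2.75, v(1.5) = -12.25, v(1.75) = -18.34375, v(2.75) = -60.21875, v(3) = -76.
On each subinterval the trapezoid contributes (Δt_i/2)·[v(t_{i-1}) + v(t_i)].
Sum = -27.796875.

-27.796875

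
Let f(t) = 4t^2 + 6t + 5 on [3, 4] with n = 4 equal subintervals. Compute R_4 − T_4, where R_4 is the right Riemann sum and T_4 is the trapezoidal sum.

R_4 = 79.625.
T_4 = 75.375.
R_4 − T_4 = 4.25.

4.25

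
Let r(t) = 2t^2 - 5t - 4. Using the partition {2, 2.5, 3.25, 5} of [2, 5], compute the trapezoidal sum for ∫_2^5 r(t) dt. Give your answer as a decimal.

Subinterval widths: 0.5, 0.75, 1.75.
r(2) = -6, r(2.5) = -4, r(3.25) = 0.875, r(5) = 21.
On each subinterval the trapezoid contributes (Δt_i/2)·[r(t_{i-1}) + r(t_i)].
Sum = 15.46875.

15.46875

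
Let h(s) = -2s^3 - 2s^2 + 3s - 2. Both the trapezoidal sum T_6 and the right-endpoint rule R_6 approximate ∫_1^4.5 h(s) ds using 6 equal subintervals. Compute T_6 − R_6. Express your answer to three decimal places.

60.740

T_6 ≈ -246.41175.
R_6 ≈ -307.15133.
T_6 − R_6 ≈ 60.740.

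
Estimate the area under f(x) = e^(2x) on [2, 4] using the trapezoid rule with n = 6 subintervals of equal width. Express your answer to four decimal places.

1516.9745

Δx = (4 − 2)/6 = 1/3.
f(2) ≈ 54.5982, f(7/3) ≈ 106.3427, f(8/3) ≈ 207.1272, f(3) ≈ 403.4288, f(10/3) ≈ 785.7720, f(11/3) ≈ 1530.4749, f(4) ≈ 2980.9580.
T_6 = (Δx/2)·[f(x_0) + 2f(x_1) + ... + 2f(x_{5}) + f(x_6)].
Sum ≈ 1516.9745.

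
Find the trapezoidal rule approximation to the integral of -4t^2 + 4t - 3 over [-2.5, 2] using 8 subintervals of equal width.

-50.44921875

Δt = (2 − (-2.5))/8 = 0.5625.
f(-2.5) = -38, f(-1.9375) = -25.765625, f(-1.375) = -16.0625, f(-0.8125) = -8.890625, f(-0.25) = -4.25, f(0.3125) = -2.140625, f(0.875) = -2.5625, f(1.4375) = -5.515625, f(2) = -11.
T_8 = (Δt/2)·[f(t_0) + 2f(t_1) + ... + 2f(t_{7}) + f(t_8)].
Sum = -50.44921875.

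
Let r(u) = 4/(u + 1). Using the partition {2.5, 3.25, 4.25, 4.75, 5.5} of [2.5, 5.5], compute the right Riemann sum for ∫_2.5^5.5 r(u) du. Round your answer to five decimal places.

Subinterval widths: 0.75, 1, 0.5, 0.75.
Right endpoints: 3.25, 4.25, 4.75, 5.5.
r(3.25) = 16/17, r(4.25) = 16/21, r(4.75) = 16/23, r(5.5) = 8/13.
Sum = Σ Δu_i · r(u_i).
Sum ≈ 2.27715.

2.27715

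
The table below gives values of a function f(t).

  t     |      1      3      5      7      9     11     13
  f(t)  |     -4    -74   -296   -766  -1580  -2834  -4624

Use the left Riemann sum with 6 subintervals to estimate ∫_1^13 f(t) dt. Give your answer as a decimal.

-11108

Δt = 2.
Sum = 2·[(-4) + (-74) + (-296) + (-766) + (-1580) + (-2834)] = -11108.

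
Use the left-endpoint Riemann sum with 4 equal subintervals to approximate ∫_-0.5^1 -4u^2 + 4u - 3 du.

-5.203125

Δu = (1 − (-0.5))/4 = 0.375.
Left endpoints: -0.5, -0.125, 0.25, 0.625.
f(-0.5) = -6, f(-0.125) = -3.5625, f(0.25) = -2.25, f(0.625) = -2.0625.
Sum = Δu · [f(-0.5) + f(-0.125) + f(0.25) + f(0.625)].
Sum = -5.203125.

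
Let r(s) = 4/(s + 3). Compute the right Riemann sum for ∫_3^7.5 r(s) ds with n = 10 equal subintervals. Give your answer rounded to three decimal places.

2.175

Δs = (7.5 − 3)/10 = 0.45.
Right endpoints: 3.45, 3.9, 4.35, 4.8, 5.25, 5.7, 6.15, 6.6, 7.05, 7.5.
r(3.45) = 80/129, r(3.9) = 40/69, r(4.35) = 80/147, r(4.8) = 20/39, r(5.25) = 16/33, r(5.7) = 40/87, r(6.15) = 80/183, r(6.6) = 5/12, r(7.05) = 80/201, r(7.5) = 8/21.
Sum = Δs · [r(3.45) + r(3.9) + r(4.35) + ...].
Sum ≈ 2.175.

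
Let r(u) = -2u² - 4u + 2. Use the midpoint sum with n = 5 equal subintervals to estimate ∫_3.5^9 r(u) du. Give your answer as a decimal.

Δu = (9 − 3.5)/5 = 1.1.
Midpoints: 4.05, 5.15, 6.25, 7.35, 8.45.
r(4.05) = -47.005, r(5.15) = -71.645, r(6.25) = -101.125, r(7.35) = -135.445, r(8.45) = -174.605.
Sum = Δu · [r(4.05) + r(5.15) + r(6.25) + r(7.35) + r(8.45)].
Sum = -582.8075.

-582.8075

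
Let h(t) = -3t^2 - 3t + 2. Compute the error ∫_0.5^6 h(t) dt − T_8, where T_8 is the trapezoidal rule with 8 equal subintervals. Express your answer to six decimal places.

Exact integral: ∫_0.5^6 h(t) dt = -258.5.
T_8 ≈ -259.79980469.
Error ≈ -258.5 − (-259.79980469) ≈ 1.299805.

1.299805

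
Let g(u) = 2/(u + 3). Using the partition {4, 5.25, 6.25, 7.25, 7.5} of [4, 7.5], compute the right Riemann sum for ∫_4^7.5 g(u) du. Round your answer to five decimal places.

Subinterval widths: 1.25, 1, 1, 0.25.
Right endpoints: 5.25, 6.25, 7.25, 7.5.
g(5.25) = 8/33, g(6.25) = 8/37, g(7.25) = 8/41, g(7.5) = 4/21.
Sum = Σ Δu_i · g(u_i).
Sum ≈ 0.76199.

0.76199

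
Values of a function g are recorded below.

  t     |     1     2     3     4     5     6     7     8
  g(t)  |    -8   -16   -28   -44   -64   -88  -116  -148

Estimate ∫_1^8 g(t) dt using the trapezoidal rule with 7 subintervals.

Δt = 1.
T_7 = (1/2)·[(-8) + 2·(-16) + 2·(-28) + 2·(-44) + 2·(-64) + 2·(-88) + 2·(-116) + (-148)] = -434.

-434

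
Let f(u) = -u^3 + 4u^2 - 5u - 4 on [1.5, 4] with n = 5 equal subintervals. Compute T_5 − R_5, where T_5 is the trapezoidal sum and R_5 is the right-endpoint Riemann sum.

T_5 = -26.71875.
R_5 = -31.25.
T_5 − R_5 = 4.53125.

4.53125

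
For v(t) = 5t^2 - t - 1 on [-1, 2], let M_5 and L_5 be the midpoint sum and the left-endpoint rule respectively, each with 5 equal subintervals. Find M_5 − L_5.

2.25

M_5 = 10.05.
L_5 = 7.8.
M_5 − L_5 = 2.25.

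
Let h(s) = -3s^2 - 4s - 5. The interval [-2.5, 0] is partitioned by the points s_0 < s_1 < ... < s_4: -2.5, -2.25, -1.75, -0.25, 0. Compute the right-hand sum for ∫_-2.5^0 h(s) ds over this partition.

-13.921875

Subinterval widths: 0.25, 0.5, 1.5, 0.25.
Right endpoints: -2.25, -1.75, -0.25, 0.
h(-2.25) = -11.1875, h(-1.75) = -7.1875, h(-0.25) = -4.1875, h(0) = -5.
Sum = Σ Δs_i · h(s_i).
Sum = -13.921875.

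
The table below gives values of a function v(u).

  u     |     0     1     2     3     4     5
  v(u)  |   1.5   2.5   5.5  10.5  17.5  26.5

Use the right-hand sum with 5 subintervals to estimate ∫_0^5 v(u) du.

62.5

Δu = 1.
Sum = 1·[2.5 + 5.5 + 10.5 + 17.5 + 26.5] = 62.5.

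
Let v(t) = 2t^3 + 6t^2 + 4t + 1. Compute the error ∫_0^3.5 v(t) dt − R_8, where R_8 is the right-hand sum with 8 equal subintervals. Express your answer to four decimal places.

Exact integral: ∫_0^3.5 v(t) dt = 188.78125.
R_8 ≈ 228.521973.
Error ≈ 188.78125 − 228.521973 ≈ -39.7407.

-39.7407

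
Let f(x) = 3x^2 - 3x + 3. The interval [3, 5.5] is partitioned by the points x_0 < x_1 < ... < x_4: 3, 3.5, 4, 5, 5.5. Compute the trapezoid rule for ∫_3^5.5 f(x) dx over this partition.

115.6875

Subinterval widths: 0.5, 0.5, 1, 0.5.
f(3) = 21, f(3.5) = 29.25, f(4) = 39, f(5) = 63, f(5.5) = 77.25.
On each subinterval the trapezoid contributes (Δx_i/2)·[f(x_{i-1}) + f(x_i)].
Sum = 115.6875.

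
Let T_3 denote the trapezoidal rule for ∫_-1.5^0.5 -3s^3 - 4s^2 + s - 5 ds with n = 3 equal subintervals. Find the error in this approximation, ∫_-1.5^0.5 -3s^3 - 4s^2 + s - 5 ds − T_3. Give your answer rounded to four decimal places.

Exact integral: ∫_-1.5^0.5 f(s) ds ≈ -11.916667.
T_3 ≈ -11.842593.
Error ≈ -11.916667 − (-11.842593) ≈ -0.0741.

-0.0741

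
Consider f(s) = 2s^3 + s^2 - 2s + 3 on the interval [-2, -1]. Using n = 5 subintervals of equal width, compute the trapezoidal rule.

0.78

Δs = (-1 − (-2))/5 = 0.2.
f(-2) = -5, f(-1.8) = -1.824, f(-1.6) = 0.568, f(-1.4) = 2.272, f(-1.2) = 3.384, f(-1) = 4.
T_5 = (Δs/2)·[f(s_0) + 2f(s_1) + ... + 2f(s_{4}) + f(s_5)].
Sum = 0.78.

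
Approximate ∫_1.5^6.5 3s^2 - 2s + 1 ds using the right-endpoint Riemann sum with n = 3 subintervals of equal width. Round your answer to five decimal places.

334.86111

Δs = (6.5 − 1.5)/3 = 5/3.
Right endpoints: 19/6, 29/6, 6.5.
f(19/6) = 24.75, f(29/6) = 737/12, f(6.5) = 114.75.
Sum = Δs · [f(19/6) + f(29/6) + f(6.5)].
Sum ≈ 334.86111.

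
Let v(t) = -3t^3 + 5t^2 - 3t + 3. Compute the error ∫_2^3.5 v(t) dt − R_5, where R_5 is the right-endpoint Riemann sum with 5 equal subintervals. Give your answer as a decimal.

Exact integral: ∫_2^3.5 v(t) dt = -50.296875.
R_5 = -60.9225.
Error = -50.296875 − (-60.9225) = 10.625625.

10.625625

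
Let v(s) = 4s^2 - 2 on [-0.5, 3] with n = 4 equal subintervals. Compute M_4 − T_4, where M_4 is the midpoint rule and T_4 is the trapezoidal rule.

-2.6796875

M_4 = 28.2734375.
T_4 = 30.953125.
M_4 − T_4 = -2.6796875.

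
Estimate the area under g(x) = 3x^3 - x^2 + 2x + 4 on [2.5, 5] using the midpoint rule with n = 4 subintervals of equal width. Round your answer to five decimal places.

Δx = (5 − 2.5)/4 = 0.625.
Midpoints: 2.8125, 3.4375, 4.0625, 4.6875.
g(2.8125) = 280399/4096, g(3.4375) = 495269/4096, g(4.0625) = 805939/4096, g(4.6875) = 1230409/4096.
Sum = Δx · [g(2.8125) + g(3.4375) + g(4.0625) + g(4.6875)].
Sum ≈ 429.07959.

429.07959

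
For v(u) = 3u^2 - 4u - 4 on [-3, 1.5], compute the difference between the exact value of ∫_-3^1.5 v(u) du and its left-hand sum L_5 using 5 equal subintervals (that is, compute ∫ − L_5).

Exact integral: ∫_-3^1.5 v(u) du = 25.875.
L_5 = 44.91.
Error = 25.875 − 44.91 = -19.035.

-19.035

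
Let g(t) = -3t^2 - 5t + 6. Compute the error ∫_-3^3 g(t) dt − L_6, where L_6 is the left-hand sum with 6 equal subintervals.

-12

Exact integral: ∫_-3^3 g(t) dt = -18.
L_6 = -6.
Error = -18 − (-6) = -12.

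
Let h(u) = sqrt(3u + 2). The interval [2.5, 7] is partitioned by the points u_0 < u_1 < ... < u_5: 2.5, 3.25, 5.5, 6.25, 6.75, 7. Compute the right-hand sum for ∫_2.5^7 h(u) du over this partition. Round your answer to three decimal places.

19.222

Subinterval widths: 0.75, 2.25, 0.75, 0.5, 0.25.
Right endpoints: 3.25, 5.5, 6.25, 6.75, 7.
h(3.25) ≈ 3.428, h(5.5) ≈ 4.301, h(6.25) ≈ 4.555, h(6.75) ≈ 4.717, h(7) ≈ 4.796.
Sum = Σ Δu_i · h(u_i).
Sum ≈ 19.222.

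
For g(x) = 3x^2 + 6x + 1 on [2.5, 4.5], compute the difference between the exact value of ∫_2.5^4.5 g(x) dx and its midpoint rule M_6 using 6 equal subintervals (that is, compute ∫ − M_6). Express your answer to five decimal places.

Exact integral: ∫_2.5^4.5 g(x) dx = 119.5.
M_6 ≈ 119.4444444.
Error ≈ 119.5 − 119.4444444 ≈ 0.05556.

0.05556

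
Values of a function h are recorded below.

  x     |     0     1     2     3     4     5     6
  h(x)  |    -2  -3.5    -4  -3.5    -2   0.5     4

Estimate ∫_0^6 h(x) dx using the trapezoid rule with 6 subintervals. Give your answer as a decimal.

Δx = 1.
T_6 = (1/2)·[(-2) + 2·(-3.5) + 2·(-4) + 2·(-3.5) + 2·(-2) + 2·0.5 + 4] = -11.5.

-11.5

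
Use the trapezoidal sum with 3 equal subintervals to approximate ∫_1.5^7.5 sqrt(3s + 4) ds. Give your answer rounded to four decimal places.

24.7344

Δs = (7.5 − 1.5)/3 = 2.
f(1.5) ≈ 2.9155, f(3.5) ≈ 3.8079, f(5.5) ≈ 4.5277, f(7.5) ≈ 5.1478.
T_3 = (Δs/2)·[f(s_0) + 2f(s_1) + 2f(s_2) + f(s_3)].
Sum ≈ 24.7344.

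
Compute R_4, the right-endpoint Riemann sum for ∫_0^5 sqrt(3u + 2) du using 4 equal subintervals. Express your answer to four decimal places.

16.5541

Δu = (5 − 0)/4 = 1.25.
Right endpoints: 1.25, 2.5, 3.75, 5.
f(1.25) ≈ 2.3979, f(2.5) ≈ 3.0822, f(3.75) ≈ 3.6401, f(5) ≈ 4.1231.
Sum = Δu · [f(1.25) + f(2.5) + f(3.75) + f(5)].
Sum ≈ 16.5541.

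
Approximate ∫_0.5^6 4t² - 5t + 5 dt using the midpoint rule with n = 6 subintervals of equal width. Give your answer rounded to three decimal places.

Δt = (6 − 0.5)/6 = 11/12.
Midpoints: 23/24, 1.875, 67/24, 89/24, 4.625, 133/24.
f(23/24) = 559/144, f(1.875) = 9.6875, f(67/24) = 3199/144, f(89/24) = 5971/144, f(4.625) = 67.4375, f(133/24) = 14419/144.
Sum = Δt · [f(23/24) + f(1.875) + f(67/24) + ...].
Sum ≈ 224.418.

224.418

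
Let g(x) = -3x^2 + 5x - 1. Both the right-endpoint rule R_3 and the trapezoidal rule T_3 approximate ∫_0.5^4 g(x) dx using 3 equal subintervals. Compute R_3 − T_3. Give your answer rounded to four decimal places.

R_3 ≈ -47.736111.
T_3 ≈ -30.381944.
R_3 − T_3 ≈ -17.3542.

-17.3542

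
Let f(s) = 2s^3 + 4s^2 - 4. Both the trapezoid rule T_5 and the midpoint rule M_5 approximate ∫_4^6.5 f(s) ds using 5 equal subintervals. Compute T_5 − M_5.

5.546875

T_5 = 1039.0625.
M_5 = 1033.515625.
T_5 − M_5 = 5.546875.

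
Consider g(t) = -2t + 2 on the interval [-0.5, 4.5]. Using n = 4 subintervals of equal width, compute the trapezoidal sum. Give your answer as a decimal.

-10

Δt = (4.5 − (-0.5))/4 = 1.25.
g(-0.5) = 3, g(0.75) = 0.5, g(2) = -2, g(3.25) = -4.5, g(4.5) = -7.
T_4 = (Δt/2)·[g(t_0) + 2g(t_1) + 2g(t_2) + 2g(t_3) + g(t_4)].
Sum = -10.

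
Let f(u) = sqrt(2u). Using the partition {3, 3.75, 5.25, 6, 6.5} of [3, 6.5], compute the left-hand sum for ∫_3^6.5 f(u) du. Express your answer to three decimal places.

10.107

Subinterval widths: 0.75, 1.5, 0.75, 0.5.
Left endpoints: 3, 3.75, 5.25, 6.
f(3) ≈ 2.449, f(3.75) ≈ 2.739, f(5.25) ≈ 3.240, f(6) ≈ 3.464.
Sum = Σ Δu_i · f(u_i).
Sum ≈ 10.107.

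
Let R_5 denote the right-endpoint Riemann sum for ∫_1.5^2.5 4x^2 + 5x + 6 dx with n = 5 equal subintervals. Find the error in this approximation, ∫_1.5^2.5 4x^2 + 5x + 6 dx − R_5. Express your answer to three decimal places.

Exact integral: ∫_1.5^2.5 f(x) dx ≈ 32.33333.
R_5 = 34.46.
Error ≈ 32.33333 − 34.46 ≈ -2.127.

-2.127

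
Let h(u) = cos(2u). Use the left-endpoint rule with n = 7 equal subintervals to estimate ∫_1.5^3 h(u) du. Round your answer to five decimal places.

Δu = (3 − 1.5)/7 = 3/14.
Left endpoints: 1.5, 12/7, 27/14, 15/7, 33/14, 18/7, 39/14.
h(1.5) ≈ -0.98999, h(12/7) ≈ -0.95910, h(27/14) ≈ -0.75473, h(15/7) ≈ -0.41385, h(33/14) ≈ 0.00190, h(18/7) ≈ 0.41730, h(39/14) ≈ 0.75722.
Sum = Δu · [h(1.5) + h(12/7) + h(27/14) + ...].
Sum ≈ -0.41599.

-0.41599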